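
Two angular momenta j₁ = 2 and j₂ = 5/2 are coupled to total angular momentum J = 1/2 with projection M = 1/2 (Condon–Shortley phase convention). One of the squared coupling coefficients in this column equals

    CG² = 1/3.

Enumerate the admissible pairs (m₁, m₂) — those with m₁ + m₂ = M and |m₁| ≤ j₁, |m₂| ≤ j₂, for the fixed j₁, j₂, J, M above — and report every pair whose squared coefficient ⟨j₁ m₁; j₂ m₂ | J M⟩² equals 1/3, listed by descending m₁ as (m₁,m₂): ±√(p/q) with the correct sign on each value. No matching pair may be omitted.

(-2,5/2): +√(1/3)

Admissible pairs with m₁+m₂ = M = 1/2: (-2,5/2), (-1,3/2), (0,1/2), (1,-1/2), (2,-3/2)
  (m₁,m₂)=(2,-3/2): CG² = 1/15, CG = +√(1/15)
  (m₁,m₂)=(1,-1/2): CG² = 2/15, CG = −√(2/15)
  (m₁,m₂)=(0,1/2): CG² = 1/5, CG = +√(1/5)
  (m₁,m₂)=(-1,3/2): CG² = 4/15, CG = −√(4/15)
  (m₁,m₂)=(-2,5/2): CG² = 1/3, CG = +√(1/3)   ← matches the target
Pairs with CG² = 1/3: (-2,5/2): +√(1/3)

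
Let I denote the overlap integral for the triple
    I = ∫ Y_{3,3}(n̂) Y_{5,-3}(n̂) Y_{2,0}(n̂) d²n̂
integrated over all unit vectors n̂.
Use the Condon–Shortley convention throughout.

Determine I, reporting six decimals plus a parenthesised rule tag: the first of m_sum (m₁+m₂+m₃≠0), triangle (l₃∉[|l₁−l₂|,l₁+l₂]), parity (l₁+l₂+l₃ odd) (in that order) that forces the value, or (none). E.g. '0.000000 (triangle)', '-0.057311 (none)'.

Rules hold: Σm=0, L=10 even, 2≤2≤8.
N = 7·11·5 = 385
Δ = 6!·0!·4!/11! = 1/2310
Racah Σ t=3..3: t=3:−1/144 = -1/144
⇒ 3j(3 5 2; 0 0 0)² = 10/231, sgn -1
Racah Σ t=0..0: t=0:+1/2880 = 1/2880
⇒ 3j(3 5 2; 3 -3 0)² = 2/165, sgn +1
4πI² = N·(3j₀)²·(3jₘ)² = 20/99
I = -1·√(0.20202/4π) = -0.12679218
No selection rule forces the value: the integral is nonzero (none).

-0.126792 (none)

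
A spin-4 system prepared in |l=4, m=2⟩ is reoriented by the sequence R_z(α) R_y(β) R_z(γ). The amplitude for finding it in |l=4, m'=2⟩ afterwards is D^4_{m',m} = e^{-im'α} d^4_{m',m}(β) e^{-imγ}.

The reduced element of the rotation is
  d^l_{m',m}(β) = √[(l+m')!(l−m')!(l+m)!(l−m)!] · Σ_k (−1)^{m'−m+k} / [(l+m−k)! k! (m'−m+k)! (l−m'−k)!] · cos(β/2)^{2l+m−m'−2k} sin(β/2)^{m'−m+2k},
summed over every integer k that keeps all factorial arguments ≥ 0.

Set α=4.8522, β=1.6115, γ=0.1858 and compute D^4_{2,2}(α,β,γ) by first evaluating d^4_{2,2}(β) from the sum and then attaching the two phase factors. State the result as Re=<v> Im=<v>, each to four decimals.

Re=-0.2372 Im=0.1808

Split into d^4_{2,2}(β=1.6115) × two z-phases.
Half-angle: c=0.692570, s=0.721350. N=√(720·2·720·2)=1440.000000
The bounds max(0,m−m')=0 and min(l+m,l−m')=2 give 3 terms
  k=0: (−1)^0·1440.0000/(1440)·0.6926^8·0.7214^0 = +0.052931
  k=1: (−1)^1·1440.0000/(120)·0.6926^6·0.7214^2 = -0.689060
  k=2: (−1)^2·1440.0000/(96)·0.6926^4·0.7214^4 = +0.934398
d^4_{2,2}(1.6115) = +0.052931 -0.689060 +0.934398 = +0.298269
Attach z-rotation phases: D = e^{-i(2)(4.8522)}·(+0.298269)·e^{-i(2)(0.1858)} = -0.237226+0.180798i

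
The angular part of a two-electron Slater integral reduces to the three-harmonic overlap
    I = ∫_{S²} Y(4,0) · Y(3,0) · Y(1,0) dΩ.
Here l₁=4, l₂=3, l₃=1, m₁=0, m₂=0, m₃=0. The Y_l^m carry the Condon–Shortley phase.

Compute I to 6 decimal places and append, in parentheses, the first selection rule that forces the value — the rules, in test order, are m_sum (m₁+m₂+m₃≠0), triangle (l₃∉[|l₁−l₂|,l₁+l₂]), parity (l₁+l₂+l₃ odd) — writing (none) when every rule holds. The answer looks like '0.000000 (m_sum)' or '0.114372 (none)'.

0.246233 (none)

Rules hold: Σm=0, L=8 even, 1≤1≤7.
N = 9·7·3 = 189
Δ = 6!·2!·0!/9! = 1/252
Racah Σ t=3..3: t=3:−1/36 = -1/36
⇒ 3j(4 3 1; 0 0 0)² = 4/63, sgn +1
(m-triple is (0,0,0) — same symbol as above.)
4πI² = N·(3j₀)²·(3jₘ)² = 16/21
I = +1·√(0.761905/4π) = 0.24623252
No selection rule forces the value: the integral is nonzero (none).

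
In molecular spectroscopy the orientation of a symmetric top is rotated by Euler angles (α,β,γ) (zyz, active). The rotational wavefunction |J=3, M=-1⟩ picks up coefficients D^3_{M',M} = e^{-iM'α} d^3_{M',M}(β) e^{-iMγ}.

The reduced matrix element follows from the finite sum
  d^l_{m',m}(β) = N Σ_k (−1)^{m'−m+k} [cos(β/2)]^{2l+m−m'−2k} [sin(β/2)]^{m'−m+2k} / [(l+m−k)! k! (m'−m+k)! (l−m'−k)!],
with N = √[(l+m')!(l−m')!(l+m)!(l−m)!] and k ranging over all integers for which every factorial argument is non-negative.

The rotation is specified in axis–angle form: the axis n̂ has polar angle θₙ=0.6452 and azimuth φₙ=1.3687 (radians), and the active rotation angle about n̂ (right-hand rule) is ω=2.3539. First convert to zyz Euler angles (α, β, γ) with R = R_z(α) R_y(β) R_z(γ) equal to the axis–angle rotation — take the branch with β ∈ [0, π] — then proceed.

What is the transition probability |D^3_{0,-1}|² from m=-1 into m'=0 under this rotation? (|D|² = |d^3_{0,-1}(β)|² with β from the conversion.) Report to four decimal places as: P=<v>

Axis–angle → zyz. n̂ = (sinθₙcosφₙ, sinθₙsinφₙ, cosθₙ) = (+0.120707, +0.589119, +0.798980), ω = 2.3539.
R = I cosω + sinω [n̂]ₓ + (1−cosω) n̂n̂ᵀ gives
  R = [-0.680633, -0.444981, +0.582005; +0.687537, -0.113575, +0.717213; -0.253045, +0.888309, +0.383243]
β = atan2(√(R₁₃²+R₂₃²), R₃₃) = 1.177491; α = atan2(R₂₃, R₁₃) mod 2π = 0.889093; γ = atan2(R₃₂, −R₃₁) mod 2π = 1.293286
Split into d^3_{0,-1}(β=1.1775) × two z-phases.
With c≡cos(β/2)=0.831638 and s≡sin(β/2)=0.555318, N=[6·6·2·24]^{1/2}=41.569219
k∈{0,1,2} keeps every argument non-negative
  k=0: (−1)^1·41.5692/(12)·0.8316^5·0.5553^1 = -0.765251
  k=1: (−1)^2·41.5692/(4)·0.8316^3·0.5553^3 = +1.023624
  k=2: (−1)^3·41.5692/(12)·0.8316^1·0.5553^5 = -0.152137
d^3_{0,-1}(1.1775) = -0.765251 +1.023624 -0.152137 = +0.106236
|D^3_{0,-1}|² = |d^3_{0,-1}(β)|² = (+0.106236)² = 0.011286 (the z-rotation phases have unit modulus)

P=0.0113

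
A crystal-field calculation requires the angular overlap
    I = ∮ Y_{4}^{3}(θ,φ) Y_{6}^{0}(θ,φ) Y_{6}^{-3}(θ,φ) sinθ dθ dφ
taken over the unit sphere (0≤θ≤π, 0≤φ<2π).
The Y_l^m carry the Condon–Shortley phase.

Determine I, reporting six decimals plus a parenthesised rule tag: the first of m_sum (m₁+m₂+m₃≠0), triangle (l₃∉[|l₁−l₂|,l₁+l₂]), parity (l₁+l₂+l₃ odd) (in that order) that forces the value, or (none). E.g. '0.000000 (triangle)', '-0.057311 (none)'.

Checks pass: Σm=0; 16 even; l₃=6∈[2,10].
(2·4+1)(2·6+1)(2·6+1) = 1521
Δ: 4! 4! 8! / 17! → 1/15315300
sum: t=0:+1/829440 t=1:−1/25920 t=2:+1/9216 t=3:−1/25920 t=4:+1/829440 = 7/207360
3j²(4 6 6; 0 0 0) = Δ·Π!·Σ² = 28/2431  (sign +1)
sum: t=0:+1/207360 t=1:−1/103680 = -1/207360
3j²(4 6 6; 3 0 -3) = Δ·Π!·Σ² = 21/2431  (sign +1)
combine: 4πI² = 1521·28/2431·21/2431 = 5292/34969
take √, sign +1: I = 0.10973960
No selection rule forces the value: the integral is nonzero (none).

0.109740 (none)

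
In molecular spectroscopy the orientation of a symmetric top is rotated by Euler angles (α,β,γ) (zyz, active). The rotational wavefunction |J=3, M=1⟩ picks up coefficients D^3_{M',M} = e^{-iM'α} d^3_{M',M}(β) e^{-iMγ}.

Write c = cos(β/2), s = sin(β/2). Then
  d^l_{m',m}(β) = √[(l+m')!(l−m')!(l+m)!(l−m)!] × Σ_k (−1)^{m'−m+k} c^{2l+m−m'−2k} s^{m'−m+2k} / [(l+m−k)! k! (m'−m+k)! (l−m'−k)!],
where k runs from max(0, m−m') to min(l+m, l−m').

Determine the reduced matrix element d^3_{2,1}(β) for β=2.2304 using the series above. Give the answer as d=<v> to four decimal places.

d=0.3433

d^3_{2,1}(β=2.2304) via the finite sum:
With c≡cos(β/2)=0.439998 and s≡sin(β/2)=0.897999, N=[120·1·24·2]^{1/2}=75.894664
k∈{0,1} keeps every argument non-negative
  k=0: (−1)^1·75.8947/(24)·0.4400^5·0.8980^1 = -0.046830
  k=1: (−1)^2·75.8947/(12)·0.4400^3·0.8980^3 = +0.390130
d^3_{2,1}(2.2304) = -0.046830 +0.390130 = +0.343299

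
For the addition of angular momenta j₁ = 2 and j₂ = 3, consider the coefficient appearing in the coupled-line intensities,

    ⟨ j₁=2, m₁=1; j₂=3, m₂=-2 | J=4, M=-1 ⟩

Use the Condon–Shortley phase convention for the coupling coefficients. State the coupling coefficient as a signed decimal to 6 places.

j₁+j₂−J=1  J+j₁−j₂=3  J−j₁+j₂=5  j₁+j₂+J+1=10
(j₁±m₁, j₂±m₂, J±M) = (3,1,1,5,3,5)
P² = 6480/7
sum k=0..1:
  [0] +1/48 = 1/48
  [1] −1/720 = -1/720
S = 7/360
C² = P²·S² = 7/20 ; C = +0.591608

+√(7/20) = +0.591608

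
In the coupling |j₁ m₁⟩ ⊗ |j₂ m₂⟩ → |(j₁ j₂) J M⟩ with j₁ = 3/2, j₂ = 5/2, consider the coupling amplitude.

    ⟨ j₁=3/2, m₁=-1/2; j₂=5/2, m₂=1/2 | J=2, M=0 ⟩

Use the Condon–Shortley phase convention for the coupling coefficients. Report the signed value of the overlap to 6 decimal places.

triangle: 2!×1!×3!/7! = 12/5040
(j±m)!: 1!×2!×3!×2!×2!×2! = 96
prefactor² = (2J+1)×Δ×N² = 8/7
  k=1: −1/(1!×1!×1!×2!×0!×1!) = -1/2
  k=2: +1/(2!×0!×0!×1!×1!×2!) = 1/4
Σ = -1/4  ⇒  CG² = 8/7×(-1/4)² = 1/14
CG = −√(1/14) = -0.267261

−√(1/14) ≈ -0.267261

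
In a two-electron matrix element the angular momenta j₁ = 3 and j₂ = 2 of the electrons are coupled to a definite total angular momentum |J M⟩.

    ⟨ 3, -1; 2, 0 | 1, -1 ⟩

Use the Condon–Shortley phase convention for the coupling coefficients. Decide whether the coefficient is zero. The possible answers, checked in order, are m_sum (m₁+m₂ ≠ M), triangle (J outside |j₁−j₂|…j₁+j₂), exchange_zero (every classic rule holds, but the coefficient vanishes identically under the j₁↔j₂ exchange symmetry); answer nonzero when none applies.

nonzero

m-sum: m₁+m₂ = -1+0 = -1, M = -1  ✓
triangle: |j₁−j₂| = 1 ≤ J = 1 ≤ j₁+j₂ = 5  ✓
exchange: j₁≠j₂ or m₁≠m₂ — the exchange symmetry imposes no constraint here
value check: CG = +√(6/35) = +0.414039 ≠ 0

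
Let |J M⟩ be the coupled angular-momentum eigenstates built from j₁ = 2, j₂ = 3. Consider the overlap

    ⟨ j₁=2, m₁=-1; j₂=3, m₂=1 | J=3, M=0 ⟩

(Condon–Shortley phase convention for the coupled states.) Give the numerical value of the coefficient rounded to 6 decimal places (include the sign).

triangle: 2!·2!·4!/9! = 96/362880
(j±m)!: 1!·3!·4!·2!·3!·3! = 10368
prefactor² = (2J+1)·Δ·N² = 96/5
  k=1: −1/(1!·1!·2!·3!·0!·1!) = -1/12
  k=2: +1/(2!·0!·1!·2!·1!·2!) = 1/8
Σ = 1/24  ⇒  CG² = 96/5·(1/24)² = 1/30
CG = +√(1/30) = +0.182574

+0.182574  (= +√(1/30))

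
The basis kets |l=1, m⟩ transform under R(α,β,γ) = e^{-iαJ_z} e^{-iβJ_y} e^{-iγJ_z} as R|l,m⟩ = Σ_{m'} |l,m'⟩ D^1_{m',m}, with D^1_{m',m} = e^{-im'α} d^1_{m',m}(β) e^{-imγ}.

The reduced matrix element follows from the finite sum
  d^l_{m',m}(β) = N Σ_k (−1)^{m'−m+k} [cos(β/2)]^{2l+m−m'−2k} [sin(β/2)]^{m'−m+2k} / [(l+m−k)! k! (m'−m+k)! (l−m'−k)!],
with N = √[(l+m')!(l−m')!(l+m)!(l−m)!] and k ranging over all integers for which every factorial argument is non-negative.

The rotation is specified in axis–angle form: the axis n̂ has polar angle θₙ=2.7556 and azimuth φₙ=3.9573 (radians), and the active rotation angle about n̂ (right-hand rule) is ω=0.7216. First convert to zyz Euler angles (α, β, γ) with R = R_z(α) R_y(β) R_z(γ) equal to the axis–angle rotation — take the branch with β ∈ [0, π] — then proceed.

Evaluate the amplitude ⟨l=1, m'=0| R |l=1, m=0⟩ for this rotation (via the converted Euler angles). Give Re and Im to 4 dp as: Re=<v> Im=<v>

Axis–angle → zyz. n̂ = (sinθₙcosφₙ, sinθₙsinφₙ, cosθₙ) = (-0.258021, -0.274156, -0.926425), ω = 0.7216.
R = I cosω + sinω [n̂]ₓ + (1−cosω) n̂n̂ᵀ gives
  R = [+0.767344, +0.629616, -0.121524; -0.594353, +0.769484, +0.233751; +0.240684, -0.107140, +0.964672]
β = atan2(√(R₁₃²+R₂₃²), R₃₃) = 0.266600; α = atan2(R₂₃, R₁₃) mod 2π = 2.050225; γ = atan2(R₃₂, −R₃₁) mod 2π = 3.560403
D^1_{0,0}(2.0502,0.2666,3.5604) = e^{-i·0·2.0502}·d^1_{0,0}(0.2666)·e^{-i·0·3.5604}. Compute d first:
With c≡cos(β/2)=0.991129 and s≡sin(β/2)=0.132906, N=[1·1·1·1]^{1/2}=1.000000
Admissible k: 0..1 (factorial args all ≥0)
  k=0: (−1)^0·1.0000/(1)·0.9911^2·0.1329^0 = +0.982336
  k=1: (−1)^1·1.0000/(1)·0.9911^0·0.1329^2 = -0.017664
d^1_{0,0}(0.2666) = +0.982336 -0.017664 = +0.964672
D = (+1.000000+0.000000i)·(+0.964672)·(+1.000000+0.000000i) = +0.964672+0.000000i

Re=0.9647 Im=0.0000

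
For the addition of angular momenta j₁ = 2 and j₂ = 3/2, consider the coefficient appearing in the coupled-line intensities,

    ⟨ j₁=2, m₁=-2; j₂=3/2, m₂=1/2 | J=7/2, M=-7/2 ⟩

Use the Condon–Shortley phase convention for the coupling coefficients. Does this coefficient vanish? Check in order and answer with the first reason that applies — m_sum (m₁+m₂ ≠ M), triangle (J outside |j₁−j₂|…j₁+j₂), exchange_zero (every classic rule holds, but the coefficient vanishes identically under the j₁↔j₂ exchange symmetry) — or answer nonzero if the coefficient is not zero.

m_sum

m-sum: m₁+m₂ = -2+1/2 = -3/2, M = -7/2  ✗ ⇒ coefficient is 0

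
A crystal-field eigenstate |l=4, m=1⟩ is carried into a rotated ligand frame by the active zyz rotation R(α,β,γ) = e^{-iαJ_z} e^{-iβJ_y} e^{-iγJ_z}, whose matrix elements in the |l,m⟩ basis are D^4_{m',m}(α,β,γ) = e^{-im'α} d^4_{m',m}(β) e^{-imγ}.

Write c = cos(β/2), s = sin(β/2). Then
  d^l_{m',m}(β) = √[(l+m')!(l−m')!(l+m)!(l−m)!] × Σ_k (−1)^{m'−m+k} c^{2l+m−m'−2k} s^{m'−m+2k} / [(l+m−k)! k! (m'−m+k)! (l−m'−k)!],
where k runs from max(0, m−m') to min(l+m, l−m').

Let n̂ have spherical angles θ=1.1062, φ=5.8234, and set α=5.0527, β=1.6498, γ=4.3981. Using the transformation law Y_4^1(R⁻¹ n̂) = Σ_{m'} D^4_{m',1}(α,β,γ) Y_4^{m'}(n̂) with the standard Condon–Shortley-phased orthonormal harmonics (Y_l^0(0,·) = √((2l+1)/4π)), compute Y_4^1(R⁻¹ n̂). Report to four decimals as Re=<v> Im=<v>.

Re=-0.0559 Im=-0.0848

Need the full column D^4_{m',1} for m'=−4..4 at α=5.0527, β=1.6498, γ=4.3981.
cos(β/2)=0.678630, sin(β/2)=0.734480
d^4_{-4,1}: single k=5 term ⇒ +0.499912;  D = -0.497173-0.052263i
d^4_{-3,1}: k∈[4..5] ⇒ +0.816530 -0.573874 = +0.242656;  D = -0.056636-0.235954i
d^4_{-2,1}: k∈[3..5] ⇒ +0.806532 -1.417118 +0.331993 = -0.278593;  D = -0.233659+0.151715i
d^4_{-1,1}: k∈[2..5] ⇒ +0.526938 -1.851715 +1.084520 -0.084691 = -0.324949;  D = -0.257779-0.197842i
d^4_{0,1}: k∈[1..4] ⇒ +0.217735 -1.530286 +1.792528 -0.349951 = +0.130025;  D = -0.040196+0.123656i
d^4_{1,1}: k∈[0..3] ⇒ +0.044985 -0.790407 +1.851715 -0.723013 = +0.383280;  D = -0.383150+0.009973i
d^4_{2,1}: k∈[0..2] ⇒ -0.206562 +1.209797 -0.944745 = +0.058491;  D = -0.020951-0.054610i
d^4_{3,1}: k∈[0..1] ⇒ +0.418244 -0.816530 = -0.398285;  D = -0.302914+0.258601i
d^4_{4,1}: single k=0 term ⇒ -0.426776;  D = -0.369547-0.213478i
Y_4^{m'}(θ=1.1062,φ=5.8234) and Σ D·Y over m':
  (-0.4972-0.0523i)·(-0.0749+0.2726i)  (-0.0566-0.2360i)·(+0.0762+0.3934i)  (-0.2337+0.1517i)·(+0.0657+0.0862i)  (-0.2578-0.1978i)·(-0.2708-0.1341i)  (-0.0402+0.1237i)·(-0.1705+0.0000i)  (-0.3831+0.0100i)·(+0.2708-0.1341i)  (-0.0210-0.0546i)·(+0.0657-0.0862i)  (-0.3029+0.2586i)·(-0.0762+0.3934i)  (-0.3695-0.2135i)·(-0.0749-0.2726i)
Y_4^1(R⁻¹ n̂) = -0.055912-0.084839i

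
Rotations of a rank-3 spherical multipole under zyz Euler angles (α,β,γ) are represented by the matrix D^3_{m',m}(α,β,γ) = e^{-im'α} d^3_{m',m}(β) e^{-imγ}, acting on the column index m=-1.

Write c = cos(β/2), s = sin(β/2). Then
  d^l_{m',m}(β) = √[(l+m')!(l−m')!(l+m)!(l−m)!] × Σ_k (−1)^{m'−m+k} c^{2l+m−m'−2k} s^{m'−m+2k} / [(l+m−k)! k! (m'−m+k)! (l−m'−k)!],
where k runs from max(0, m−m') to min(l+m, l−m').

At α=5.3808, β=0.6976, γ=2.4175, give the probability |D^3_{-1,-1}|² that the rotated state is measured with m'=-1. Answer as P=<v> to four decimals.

First d^3_{-1,-1}(β=0.6976), then the phase factors e^{-i(-1)α} and e^{-i(-1)γ}:
Half-angle: c=0.939784, s=0.341770. N=√(2·24·2·24)=48.000000
k: max(0,(-1)−(-1))=0 … min(3+(-1),3−(-1))=2
  k=0: (−1)^0·48.0000/(48)·0.9398^6·0.3418^0 = +0.688917
  k=1: (−1)^1·48.0000/(6)·0.9398^4·0.3418^2 = -0.728903
  k=2: (−1)^2·48.0000/(8)·0.9398^2·0.3418^4 = +0.072301
d^3_{-1,-1}(0.6976) = +0.688917 -0.728903 +0.072301 = +0.032315
|D^3_{-1,-1}|² = |d^3_{-1,-1}(β)|² = (+0.032315)² = 0.001044 (the z-rotation phases have unit modulus)

P=0.0010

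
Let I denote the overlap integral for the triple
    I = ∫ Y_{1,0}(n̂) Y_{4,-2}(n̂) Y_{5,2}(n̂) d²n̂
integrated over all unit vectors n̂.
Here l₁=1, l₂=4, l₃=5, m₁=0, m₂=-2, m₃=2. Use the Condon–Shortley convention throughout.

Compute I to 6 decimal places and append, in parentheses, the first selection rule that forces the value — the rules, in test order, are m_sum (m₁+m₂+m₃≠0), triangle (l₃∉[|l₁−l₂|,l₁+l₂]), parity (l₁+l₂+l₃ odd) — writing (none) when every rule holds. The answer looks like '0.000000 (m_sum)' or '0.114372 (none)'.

Checks pass: Σm=0; 10 even; l₃=5∈[3,5].
(2·1+1)(2·4+1)(2·5+1) = 297
Δ: 0! 2! 8! / 11! → 1/495
sum: t=0:+1/576 = 1/576
3j²(1 4 5; 0 0 0) = Δ·Π!·Σ² = 5/99  (sign -1)
sum: t=0:+1/1440 = 1/1440
3j²(1 4 5; 0 -2 2) = Δ·Π!·Σ² = 7/165  (sign -1)
combine: 4πI² = 297·5/99·7/165 = 7/11
take √, sign +1: I = 0.22503380
No selection rule forces the value: the integral is nonzero (none).

0.225034 (none)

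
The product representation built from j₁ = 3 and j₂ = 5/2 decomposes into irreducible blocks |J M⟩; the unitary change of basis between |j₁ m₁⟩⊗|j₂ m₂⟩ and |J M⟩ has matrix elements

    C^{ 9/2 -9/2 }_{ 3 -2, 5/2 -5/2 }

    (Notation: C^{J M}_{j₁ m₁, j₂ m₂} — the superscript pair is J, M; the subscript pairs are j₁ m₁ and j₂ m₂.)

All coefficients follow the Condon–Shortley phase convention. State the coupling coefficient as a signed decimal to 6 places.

+0.674200  (= +√(5/11))

j₁+j₂−J=1  J+j₁−j₂=5  J−j₁+j₂=4  j₁+j₂+J+1=11
(j₁±m₁, j₂±m₂, J±M) = (1,5,0,5,0,9)
P² = 41472000/11
sum k=0..0:
  [0] +1/2880 = 1/2880
S = 1/2880
C² = P²·S² = 5/11 ; C = +0.674200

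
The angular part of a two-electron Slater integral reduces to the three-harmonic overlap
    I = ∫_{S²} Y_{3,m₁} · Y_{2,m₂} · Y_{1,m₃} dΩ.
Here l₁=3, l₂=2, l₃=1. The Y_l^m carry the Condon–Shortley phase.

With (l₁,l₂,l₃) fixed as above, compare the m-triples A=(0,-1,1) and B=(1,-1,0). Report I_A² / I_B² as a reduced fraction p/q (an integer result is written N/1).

Same 3,2,1: normalisation and zero-m 3j drop out of the ratio.
A: Δ: 4! 2! 0! / 7! → 1/105; sum: t=1:−1/12 = -1/12; 3j²(3 2 1; 0 -1 1) = Δ·Π!·Σ² = 1/35  (sign -1)
B: Δ: 4! 2! 0! / 7! → 1/105; sum: t=1:−1/6 = -1/6; 3j²(3 2 1; 1 -1 0) = Δ·Π!·Σ² = 8/105  (sign +1)
I_A²/I_B² = (1/35)/(8/105) = 3/8

3/8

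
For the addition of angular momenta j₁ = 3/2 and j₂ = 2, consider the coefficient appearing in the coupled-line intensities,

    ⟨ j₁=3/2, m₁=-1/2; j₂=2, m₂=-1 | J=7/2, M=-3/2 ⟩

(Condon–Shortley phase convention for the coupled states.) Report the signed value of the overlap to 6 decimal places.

+√(4/7) ≈ +0.755929

triangle: 0!·3!·4!/8! = 144/40320
(j±m)!: 1!·2!·1!·3!·2!·5! = 2880
prefactor² = (2J+1)·Δ·N² = 576/7
  k=0: +1/(0!·0!·2!·1!·1!·3!) = 1/12
Σ = 1/12  ⇒  CG² = 576/7·(1/12)² = 4/7
CG = +√(4/7) = +0.755929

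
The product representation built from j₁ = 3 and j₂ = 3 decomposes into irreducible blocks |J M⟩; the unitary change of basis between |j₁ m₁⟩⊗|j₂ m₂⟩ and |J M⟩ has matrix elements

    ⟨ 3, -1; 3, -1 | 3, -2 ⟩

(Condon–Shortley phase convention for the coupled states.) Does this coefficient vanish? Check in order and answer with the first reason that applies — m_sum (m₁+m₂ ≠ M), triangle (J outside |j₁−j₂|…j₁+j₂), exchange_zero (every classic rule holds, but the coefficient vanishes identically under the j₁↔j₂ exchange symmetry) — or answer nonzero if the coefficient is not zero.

exchange_zero

m-sum: m₁+m₂ = -1+(-1) = -2, M = -2  ✓
triangle: |j₁−j₂| = 0 ≤ J = 3 ≤ j₁+j₂ = 6  ✓
exchange: j₁=j₂ and m₁=m₂, and (−1)^(j₁+j₂−J) = (−1)^3 = −1 forces ⟨j₁m₁;j₂m₂|JM⟩ = −⟨j₂m₂;j₁m₁|JM⟩ = −⟨j₁m₁;j₂m₂|JM⟩ ⇒ the coefficient vanishes identically
Racah sum check: Σ_k collapses to 0 ⇒ CG = 0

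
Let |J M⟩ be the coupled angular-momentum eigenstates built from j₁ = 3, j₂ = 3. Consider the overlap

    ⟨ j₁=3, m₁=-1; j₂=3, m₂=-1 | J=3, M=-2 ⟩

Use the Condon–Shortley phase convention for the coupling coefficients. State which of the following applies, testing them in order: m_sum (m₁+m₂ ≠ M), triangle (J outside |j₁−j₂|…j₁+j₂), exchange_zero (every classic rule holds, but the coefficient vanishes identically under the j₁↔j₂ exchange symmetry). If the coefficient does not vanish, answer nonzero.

exchange_zero

m-sum: m₁+m₂ = -1+(-1) = -2, M = -2  ✓
triangle: |j₁−j₂| = 0 ≤ J = 3 ≤ j₁+j₂ = 6  ✓
exchange: j₁=j₂ and m₁=m₂, and (−1)^(j₁+j₂−J) = (−1)^3 = −1 forces ⟨j₁m₁;j₂m₂|JM⟩ = −⟨j₂m₂;j₁m₁|JM⟩ = −⟨j₁m₁;j₂m₂|JM⟩ ⇒ the coefficient vanishes identically
Racah sum check: Σ_k collapses to 0 ⇒ CG = 0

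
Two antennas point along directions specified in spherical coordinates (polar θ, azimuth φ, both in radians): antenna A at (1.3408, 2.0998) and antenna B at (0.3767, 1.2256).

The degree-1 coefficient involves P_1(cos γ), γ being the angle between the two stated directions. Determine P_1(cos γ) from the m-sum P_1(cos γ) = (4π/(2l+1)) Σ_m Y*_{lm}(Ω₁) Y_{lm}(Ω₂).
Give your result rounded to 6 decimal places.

0.441793

Expand P_1 via completeness: Σ_{m} conj(Y_{1,m}) at Ω₁ times Y_{1,m} at Ω₂ —
  m=-1: Y*=-0.169770+0.290414i  Y=+0.043005-0.119594i  product +0.027431+0.032793i
  m=+0: Y*=+0.111389-0.000000i  Y=+0.454343+0.000000i  product +0.050609+0.000000i
  m=+1: Y*=+0.169770+0.290414i  Y=-0.043005-0.119594i  product +0.027431-0.032793i
Total Σ_m = +0.105470+0.000000i. Multiply by 4.188790: +0.441793+0.000000i. P_1(cos γ) = 0.441793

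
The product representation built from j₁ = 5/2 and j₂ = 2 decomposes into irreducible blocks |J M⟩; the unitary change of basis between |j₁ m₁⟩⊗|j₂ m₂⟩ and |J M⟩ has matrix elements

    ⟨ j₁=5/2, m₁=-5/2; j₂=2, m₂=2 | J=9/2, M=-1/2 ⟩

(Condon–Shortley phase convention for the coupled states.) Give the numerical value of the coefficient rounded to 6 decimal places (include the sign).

j₁+j₂−J=0  J+j₁−j₂=5  J−j₁+j₂=4  j₁+j₂+J+1=10
(j₁±m₁, j₂±m₂, J±M) = (0,5,4,0,4,5)
P² = 460800/7
sum k=0..0:
  [0] +1/2880 = 1/2880
S = 1/2880
C² = P²·S² = 1/126 ; C = +0.089087

+√(1/126) ≈ +0.089087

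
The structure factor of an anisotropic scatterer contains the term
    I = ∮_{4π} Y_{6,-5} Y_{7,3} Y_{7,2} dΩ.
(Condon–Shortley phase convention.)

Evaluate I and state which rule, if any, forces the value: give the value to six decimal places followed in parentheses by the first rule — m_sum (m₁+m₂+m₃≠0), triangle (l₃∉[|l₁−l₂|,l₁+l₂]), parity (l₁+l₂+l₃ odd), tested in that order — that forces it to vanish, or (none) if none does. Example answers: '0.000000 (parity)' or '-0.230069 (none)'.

-0.040990 (none)

Rules hold: Σm=0, L=20 even, 1≤7≤13.
N = 13·15·15 = 2925
Δ = 6!·6!·8!/21! = 1/2444321880
Racah Σ t=0..6: t=0:+1/2612736000 t=1:−1/20736000 t=2:+1/1658880 t=3:−1/746496 t=4:+1/1658880 t=5:−1/20736000 t=6:+1/2612736000 = -1/4354560
⇒ 3j(6 7 7; 0 0 0)² = 1000/138567, sgn +1
Racah Σ t=5..6: t=5:−1/62208000 t=6:+1/49766400 = 1/248832000
⇒ 3j(6 7 7; -5 3 2)² = 21/20995, sgn -1
4πI² = N·(3j₀)²·(3jₘ)² = 315000/14919047
I = -1·√(0.0211139/4π) = -0.04099018
No selection rule forces the value: the integral is nonzero (none).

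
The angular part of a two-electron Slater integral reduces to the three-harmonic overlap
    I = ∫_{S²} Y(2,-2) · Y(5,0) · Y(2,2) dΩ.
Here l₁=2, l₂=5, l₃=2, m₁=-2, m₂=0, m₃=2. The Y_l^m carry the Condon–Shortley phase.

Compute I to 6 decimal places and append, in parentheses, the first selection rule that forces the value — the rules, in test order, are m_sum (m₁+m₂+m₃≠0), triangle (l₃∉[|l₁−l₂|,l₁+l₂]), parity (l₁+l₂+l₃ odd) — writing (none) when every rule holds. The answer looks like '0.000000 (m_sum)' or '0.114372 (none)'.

0.000000 (triangle)

|2−5|≤2≤2+5 violated ⇒ I = 0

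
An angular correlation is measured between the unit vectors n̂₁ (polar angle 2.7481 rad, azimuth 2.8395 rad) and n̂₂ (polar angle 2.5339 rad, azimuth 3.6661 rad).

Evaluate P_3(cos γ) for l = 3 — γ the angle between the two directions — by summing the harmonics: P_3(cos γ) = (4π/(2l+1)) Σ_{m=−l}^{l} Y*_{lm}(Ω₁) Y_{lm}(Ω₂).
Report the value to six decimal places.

Addition theorem: P_3(cos γ) = (4π/7) Σ_m Y*_{lm}(Ω₁) Y_{lm}(Ω₂), m = −3…3:
  m=-3: (-0.01450 + 0.01851j) × (0.00021 + 0.07766j) = -0.00144 - 0.00112j  (running Σ = -0.00144 - 0.00112j)
  m=-2: (-0.11419 + 0.07883j) × (-0.13633 + 0.23713j) = -0.00312 - 0.03783j  (running Σ = -0.00456 - 0.03895j)
  m=-1: (-0.38625 + 0.12037j) × (-0.37853 + 0.21900j) = 0.11985 - 0.13015j  (running Σ = 0.11528 - 0.16910j)
  m=0: (-0.43598 + 0.00000j) × (-0.11334 + 0.00000j) = 0.04941 + 0.00000j  (running Σ = 0.16469 - 0.16910j)
  m=1: (0.38625 + 0.12037j) × (0.37853 + 0.21900j) = 0.11985 + 0.13015j  (running Σ = 0.28454 - 0.03895j)
  m=2: (-0.11419 - 0.07883j) × (-0.13633 - 0.23713j) = -0.00312 + 0.03783j  (running Σ = 0.28142 - 0.00112j)
  m=3: (0.01450 + 0.01851j) × (-0.00021 + 0.07766j) = -0.00144 + 0.00112j  (running Σ = 0.27998 - 0.00000j)
Σ over m = 0.27998 - 0.00000j; ×(4π/7) → 0.50261 - 0.00000j. Real part: 0.502610

0.502610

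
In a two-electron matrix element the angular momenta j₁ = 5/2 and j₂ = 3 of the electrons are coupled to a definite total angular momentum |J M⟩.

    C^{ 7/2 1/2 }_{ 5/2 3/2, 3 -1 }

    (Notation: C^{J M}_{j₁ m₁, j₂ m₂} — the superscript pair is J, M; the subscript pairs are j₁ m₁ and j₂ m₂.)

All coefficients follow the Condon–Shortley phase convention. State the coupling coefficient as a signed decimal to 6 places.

+0.356348

j₁+j₂−J=2  J+j₁−j₂=3  J−j₁+j₂=4  j₁+j₂+J+1=10
(j₁±m₁, j₂±m₂, J±M) = (4,1,2,4,4,3)
P² = 18432/175
sum k=0..1:
  [0] +1/16 = 1/16
  [1] −1/36 = -1/36
S = 5/144
C² = P²·S² = 8/63 ; C = +0.356348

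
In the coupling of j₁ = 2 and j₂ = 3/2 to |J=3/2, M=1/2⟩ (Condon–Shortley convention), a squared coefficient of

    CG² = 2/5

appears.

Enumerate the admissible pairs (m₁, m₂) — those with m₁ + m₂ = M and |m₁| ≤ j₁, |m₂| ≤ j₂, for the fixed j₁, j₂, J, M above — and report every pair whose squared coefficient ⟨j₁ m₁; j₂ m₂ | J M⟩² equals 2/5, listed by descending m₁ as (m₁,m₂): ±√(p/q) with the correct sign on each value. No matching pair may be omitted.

Admissible pairs with m₁+m₂ = M = 1/2: (-1,3/2), (0,1/2), (1,-1/2), (2,-3/2)
  (m₁,m₂)=(2,-3/2): CG² = 2/5, CG = +√(2/5)   ← matches the target
  (m₁,m₂)=(1,-1/2): CG² = 0/1, CG = 0
  (m₁,m₂)=(0,1/2): CG² = 1/5, CG = −√(1/5)
  (m₁,m₂)=(-1,3/2): CG² = 2/5, CG = +√(2/5)   ← matches the target
Pairs with CG² = 2/5: (2,-3/2): +√(2/5); (-1,3/2): +√(2/5)

(2,-3/2): +√(2/5); (-1,3/2): +√(2/5)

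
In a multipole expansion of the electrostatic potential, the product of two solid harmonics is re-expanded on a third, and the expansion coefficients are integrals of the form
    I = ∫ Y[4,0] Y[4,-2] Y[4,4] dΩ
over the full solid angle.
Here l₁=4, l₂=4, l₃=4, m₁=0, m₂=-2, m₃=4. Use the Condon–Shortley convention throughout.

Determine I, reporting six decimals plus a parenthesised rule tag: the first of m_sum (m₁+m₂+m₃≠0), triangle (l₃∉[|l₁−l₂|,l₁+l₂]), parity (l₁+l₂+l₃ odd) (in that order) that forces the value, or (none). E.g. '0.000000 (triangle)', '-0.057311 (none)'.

Σmᵢ = 2 ≠ 0, so the φ-integral vanishes; I = 0

0.000000 (m_sum)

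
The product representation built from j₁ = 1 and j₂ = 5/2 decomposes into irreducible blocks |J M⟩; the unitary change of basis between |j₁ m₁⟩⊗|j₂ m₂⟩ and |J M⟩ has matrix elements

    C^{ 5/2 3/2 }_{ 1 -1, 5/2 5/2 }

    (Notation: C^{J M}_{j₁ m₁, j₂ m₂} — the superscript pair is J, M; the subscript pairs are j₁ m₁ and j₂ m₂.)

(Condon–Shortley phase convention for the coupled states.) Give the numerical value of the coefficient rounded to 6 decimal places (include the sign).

-0.534522

√[6·1!1!4!/7! · 0!2!5!0!4!1!] = √(1152/7)
  +(−1)^1/∏(1,0,1,4,0,0)! = -1/24  (running -1/24)
⟨..|..⟩ = √(1152/7)·(-1/24) = -0.534522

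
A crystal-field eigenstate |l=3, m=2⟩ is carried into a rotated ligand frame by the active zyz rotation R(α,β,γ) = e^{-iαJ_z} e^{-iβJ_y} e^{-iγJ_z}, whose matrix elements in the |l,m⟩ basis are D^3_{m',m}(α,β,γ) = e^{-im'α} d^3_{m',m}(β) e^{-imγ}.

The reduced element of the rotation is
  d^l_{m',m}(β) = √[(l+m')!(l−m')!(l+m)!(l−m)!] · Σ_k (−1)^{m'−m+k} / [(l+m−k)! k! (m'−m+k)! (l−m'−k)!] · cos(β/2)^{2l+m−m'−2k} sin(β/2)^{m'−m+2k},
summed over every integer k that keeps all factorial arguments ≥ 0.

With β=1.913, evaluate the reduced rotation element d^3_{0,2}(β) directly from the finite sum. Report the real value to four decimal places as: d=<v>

d=-0.4077

d^3_{0,2}(β=1.9130) via the finite sum:
Half-angle: c=0.576384, s=0.817179. N=√(6·6·120·1)=65.726707
k: max(0,(2)−(0))=2 … min(3+(2),3−(0))=3
  k=2: (−1)^0·65.7267/(12)·0.5764^4·0.8172^2 = +0.403684
  k=3: (−1)^1·65.7267/(12)·0.5764^2·0.8172^4 = -0.811434
d^3_{0,2}(1.9130) = +0.403684 -0.811434 = -0.407750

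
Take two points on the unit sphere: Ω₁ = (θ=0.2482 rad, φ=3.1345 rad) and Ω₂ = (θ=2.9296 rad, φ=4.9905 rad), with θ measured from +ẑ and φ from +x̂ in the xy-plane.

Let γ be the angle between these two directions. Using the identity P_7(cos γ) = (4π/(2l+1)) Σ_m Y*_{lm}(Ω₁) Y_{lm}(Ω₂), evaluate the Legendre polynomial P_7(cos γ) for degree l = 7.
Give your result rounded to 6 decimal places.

-0.184707

Expand P_7 via completeness: Σ_{m} conj(Y_{7,m}) at Ω₁ times Y_{7,m} at Ω₂ —
  term(m=-7) = (0.000000, -0.000000)   from Y*(Ω₁)=(-0.000027, 0.000001), Y(Ω₂)=(-0.000008, 0.000003)
  term(m=-6) = (-0.000000, -0.000000)   from Y*(Ω₁)=(0.000398, -0.000017), Y(Ω₂)=(-0.000016, -0.000158)
  term(m=-5) = (-0.000006, -0.000001)   from Y*(Ω₁)=(-0.003680, 0.000131), Y(Ω₂)=(0.001701, 0.000310)
  term(m=-4) = (-0.000132, 0.000288)   from Y*(Ω₁)=(0.023866, -0.000677), Y(Ω₂)=(-0.005864, 0.011884)
  term(m=-3) = (0.006053, 0.005258)   from Y*(Ω₁)=(-0.110266, 0.002347), Y(Ω₂)=(-0.053857, -0.048828)
  term(m=-2) = (0.080049, -0.051355)   from Y*(Ω₁)=(0.346849, -0.004920), Y(Ω₂)=(0.232843, -0.144758)
  term(m=-1) = (-0.112078, -0.382264)   from Y*(Ω₁)=(-0.638926, 0.004532), Y(Ω₂)=(0.171165, 0.599505)
  term(m=+0) = (-0.168249, 0.000000)   from Y*(Ω₁)=(0.333192, -0.000000), Y(Ω₂)=(-0.504961, 0.000000)
  term(m=+1) = (-0.112078, 0.382264)   from Y*(Ω₁)=(0.638926, 0.004532), Y(Ω₂)=(-0.171165, 0.599505)
  term(m=+2) = (0.080049, 0.051355)   from Y*(Ω₁)=(0.346849, 0.004920), Y(Ω₂)=(0.232843, 0.144758)
  term(m=+3) = (0.006053, -0.005258)   from Y*(Ω₁)=(0.110266, 0.002347), Y(Ω₂)=(0.053857, -0.048828)
  term(m=+4) = (-0.000132, -0.000288)   from Y*(Ω₁)=(0.023866, 0.000677), Y(Ω₂)=(-0.005864, -0.011884)
  term(m=+5) = (-0.000006, 0.000001)   from Y*(Ω₁)=(0.003680, 0.000131), Y(Ω₂)=(-0.001701, 0.000310)
  term(m=+6) = (-0.000000, 0.000000)   from Y*(Ω₁)=(0.000398, 0.000017), Y(Ω₂)=(-0.000016, 0.000158)
  term(m=+7) = (0.000000, 0.000000)   from Y*(Ω₁)=(0.000027, 0.000001), Y(Ω₂)=(0.000008, 0.000003)
Σ over m = (-0.220478, -0.000000); ×(4π/15) → (-0.184707, -0.000000). Real part: -0.184707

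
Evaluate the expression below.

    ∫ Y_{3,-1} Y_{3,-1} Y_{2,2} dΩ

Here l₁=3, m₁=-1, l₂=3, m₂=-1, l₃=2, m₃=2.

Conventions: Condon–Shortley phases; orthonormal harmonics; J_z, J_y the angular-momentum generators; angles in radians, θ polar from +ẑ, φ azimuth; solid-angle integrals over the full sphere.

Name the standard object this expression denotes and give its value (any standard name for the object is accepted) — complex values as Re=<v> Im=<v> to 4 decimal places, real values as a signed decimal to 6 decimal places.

Gaunt coefficient, +0.206013

This is a Gaunt coefficient — the integral of a triple product of spherical harmonics over the sphere.
Checks pass: Σm=0; 8 even; l₃=2∈[0,6].
(2·3+1)(2·3+1)(2·2+1) = 245
Δ: 4! 2! 2! / 9! → 1/3780
sum: t=1:−1/24 t=2:+1/4 t=3:−1/24 = 1/6
3j²(3 3 2; 0 0 0) = Δ·Π!·Σ² = 4/105  (sign +1)
sum: t=2:+1/16 = 1/16
3j²(3 3 2; -1 -1 2) = Δ·Π!·Σ² = 2/35  (sign +1)
combine: 4πI² = 245·4/105·2/35 = 8/15
take √, sign +1: I = 0.20601291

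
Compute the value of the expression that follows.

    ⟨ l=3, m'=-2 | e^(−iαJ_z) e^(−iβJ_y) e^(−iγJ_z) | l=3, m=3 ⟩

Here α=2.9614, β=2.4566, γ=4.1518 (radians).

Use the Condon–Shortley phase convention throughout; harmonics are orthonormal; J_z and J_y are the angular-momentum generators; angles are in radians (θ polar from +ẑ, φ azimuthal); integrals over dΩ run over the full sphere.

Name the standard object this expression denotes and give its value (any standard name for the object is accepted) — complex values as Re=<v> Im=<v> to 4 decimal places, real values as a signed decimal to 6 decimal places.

This is a Wigner D-matrix element — the rotation-matrix element ⟨l m'| R(α,β,γ) |l m⟩ in the angular-momentum basis.
D^3_{-2,3}(2.9614,2.4566,4.1518) = e^{-i·-2·2.9614}·d^3_{-2,3}(2.4566)·e^{-i·3·4.1518}. Compute d first:
With c≡cos(β/2)=0.335839 and s≡sin(β/2)=0.941919, N=[1·120·720·1]^{1/2}=293.938769
k∈{5} keeps every argument non-negative
  k=5: (−1)^0·293.9388/(120)·0.3358^1·0.9419^5 = +0.609924
d^3_{-2,3}(2.4566) = +0.609924
D = (+0.935761-0.352635i)·(+0.609924)·(+0.993849+0.110743i) = +0.591051-0.150552i

Wigner D-matrix element, Re=0.5911 Im=-0.1506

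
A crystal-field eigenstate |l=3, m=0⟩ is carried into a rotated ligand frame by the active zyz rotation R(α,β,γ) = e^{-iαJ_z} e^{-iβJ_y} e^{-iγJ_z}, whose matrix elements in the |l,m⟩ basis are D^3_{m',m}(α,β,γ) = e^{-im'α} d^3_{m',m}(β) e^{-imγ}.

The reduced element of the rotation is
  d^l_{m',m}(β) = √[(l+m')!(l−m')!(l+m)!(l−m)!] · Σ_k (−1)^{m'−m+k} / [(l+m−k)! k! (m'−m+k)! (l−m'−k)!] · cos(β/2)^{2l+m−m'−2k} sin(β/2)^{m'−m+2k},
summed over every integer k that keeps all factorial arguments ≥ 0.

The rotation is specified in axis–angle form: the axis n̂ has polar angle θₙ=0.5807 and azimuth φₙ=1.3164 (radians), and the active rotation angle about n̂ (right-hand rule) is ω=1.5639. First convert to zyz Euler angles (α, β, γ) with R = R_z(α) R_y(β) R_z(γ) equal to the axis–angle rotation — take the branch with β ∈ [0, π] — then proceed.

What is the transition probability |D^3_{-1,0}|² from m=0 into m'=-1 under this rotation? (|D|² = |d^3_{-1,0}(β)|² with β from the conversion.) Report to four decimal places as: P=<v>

P=0.2026

Axis–angle → zyz. n̂ = (sinθₙcosφₙ, sinθₙsinφₙ, cosθₙ) = (+0.138064, +0.530953, +0.836079), ω = 1.5639.
R = I cosω + sinω [n̂]ₓ + (1−cosω) n̂n̂ᵀ gives
  R = [+0.025826, -0.763259, +0.645576; +0.908859, +0.286863, +0.302796; -0.416304, +0.578917, +0.701103]
β = atan2(√(R₁₃²+R₂₃²), R₃₃) = 0.793853; α = atan2(R₂₃, R₁₃) mod 2π = 0.438568; γ = atan2(R₃₂, −R₃₁) mod 2π = 0.947361
D^3_{-1,0}(0.4386,0.7939,0.9474) = e^{-i·-1·0.4386}·d^3_{-1,0}(0.7939)·e^{-i·0·0.9474}. Compute d first:
With c≡cos(β/2)=0.922254 and s≡sin(β/2)=0.386585, N=[2·24·6·6]^{1/2}=41.569219
The bounds max(0,m−m')=1 and min(l+m,l−m')=3 give 3 terms
  k=1: (−1)^0·41.5692/(12)·0.9223^5·0.3866^1 = +0.893486
  k=2: (−1)^1·41.5692/(4)·0.9223^3·0.3866^3 = -0.470977
  k=3: (−1)^2·41.5692/(12)·0.9223^1·0.3866^5 = +0.027585
d^3_{-1,0}(0.7939) = +0.893486 -0.470977 +0.027585 = +0.450094
|D^3_{-1,0}|² = |d^3_{-1,0}(β)|² = (+0.450094)² = 0.202585 (the z-rotation phases have unit modulus)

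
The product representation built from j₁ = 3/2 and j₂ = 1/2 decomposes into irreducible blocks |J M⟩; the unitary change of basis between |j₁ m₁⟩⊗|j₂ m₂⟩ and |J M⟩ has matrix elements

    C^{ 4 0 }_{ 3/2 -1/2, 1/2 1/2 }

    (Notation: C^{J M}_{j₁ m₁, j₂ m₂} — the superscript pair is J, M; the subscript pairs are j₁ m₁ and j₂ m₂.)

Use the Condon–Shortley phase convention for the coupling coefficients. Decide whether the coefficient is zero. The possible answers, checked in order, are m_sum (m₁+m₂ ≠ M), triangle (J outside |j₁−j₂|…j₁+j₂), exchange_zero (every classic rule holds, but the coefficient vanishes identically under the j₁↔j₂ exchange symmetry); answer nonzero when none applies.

m-sum: m₁+m₂ = -1/2+1/2 = 0, M = 0  ✓
triangle: need |j₁−j₂| ≤ J ≤ j₁+j₂, i.e. J ∈ [1, 2]; J = 4 is outside ✗ ⇒ coefficient is 0

triangle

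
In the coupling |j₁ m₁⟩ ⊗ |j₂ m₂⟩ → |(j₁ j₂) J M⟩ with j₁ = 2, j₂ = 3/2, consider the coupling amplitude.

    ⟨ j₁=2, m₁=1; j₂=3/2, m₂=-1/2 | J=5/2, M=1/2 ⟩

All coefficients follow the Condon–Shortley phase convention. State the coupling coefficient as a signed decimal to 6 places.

+0.597614  (= +√(5/14))

triangle: 1!*3!*2!/7! = 12/5040
(j±m)!: 3!*1!*1!*2!*3!*2! = 144
prefactor² = (2J+1)*Δ*N² = 72/35
  k=0: +1/(0!*1!*1!*1!*2!*1!) = 1/2
  k=1: −1/(1!*0!*0!*0!*3!*2!) = -1/12
Σ = 5/12  ⇒  CG² = 72/35*(5/12)² = 5/14
CG = +√(5/14) = +0.597614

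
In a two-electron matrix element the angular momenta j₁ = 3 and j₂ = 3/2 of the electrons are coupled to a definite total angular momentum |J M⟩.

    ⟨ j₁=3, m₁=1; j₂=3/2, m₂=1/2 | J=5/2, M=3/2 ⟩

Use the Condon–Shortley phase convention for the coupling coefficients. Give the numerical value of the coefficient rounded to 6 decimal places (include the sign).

−√(7/20) = -0.591608

√[6·2!4!1!/8! · 4!2!2!1!4!1!] = √(576/35)
  +(−1)^1/∏(1,1,1,1,3,0)! = -1/6  (running -1/6)
  +(−1)^2/∏(2,0,0,0,4,1)! = 1/48  (running -7/48)
⟨..|..⟩ = √(576/35)·(-7/48) = -0.591608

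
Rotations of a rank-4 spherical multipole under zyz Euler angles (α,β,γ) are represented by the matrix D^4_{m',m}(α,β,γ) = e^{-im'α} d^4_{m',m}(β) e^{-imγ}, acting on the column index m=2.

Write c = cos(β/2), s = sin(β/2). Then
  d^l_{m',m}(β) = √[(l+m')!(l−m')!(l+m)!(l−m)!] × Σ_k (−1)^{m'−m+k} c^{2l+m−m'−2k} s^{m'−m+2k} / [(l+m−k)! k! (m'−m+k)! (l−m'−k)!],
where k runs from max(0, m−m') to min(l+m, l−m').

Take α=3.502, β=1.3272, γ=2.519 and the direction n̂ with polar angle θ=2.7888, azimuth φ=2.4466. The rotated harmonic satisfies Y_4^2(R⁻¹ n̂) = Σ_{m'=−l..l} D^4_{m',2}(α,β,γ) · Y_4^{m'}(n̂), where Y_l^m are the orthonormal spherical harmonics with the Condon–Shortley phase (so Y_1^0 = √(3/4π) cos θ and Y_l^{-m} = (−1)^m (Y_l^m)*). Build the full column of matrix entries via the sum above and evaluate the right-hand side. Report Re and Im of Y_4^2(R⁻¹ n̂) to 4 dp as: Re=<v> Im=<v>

Need the full column D^4_{m',2} for m'=−4..4 at α=3.5020, β=1.3272, γ=2.5190.
cos(β/2)=0.787780, sin(β/2)=0.615957
d^4_{-4,2}: single k=6 term ⇒ +0.179346;  D = -0.161117+0.078780i
d^4_{-3,2}: k∈[5..6] ⇒ +0.486577 -0.099156 = +0.387420;  D = +0.265667-0.281985i
d^4_{-2,2}: k∈[4..6] ⇒ +0.831595 -0.406717 +0.020721 = +0.445598;  D = -0.171554+0.411251i
d^4_{-1,2}: k∈[3..5] ⇒ +1.002745 -0.919544 +0.112433 = +0.195634;  D = +0.006806-0.195515i
d^4_{0,2}: k∈[2..4] ⇒ +0.860303 -1.402525 +0.321538 = -0.220684;  D = -0.070594-0.209089i
d^4_{1,2}: k∈[1..3] ⇒ +0.492063 -1.504117 +0.613029 = -0.399025;  D = +0.252767+0.308755i
d^4_{2,2}: k∈[0..2] ⇒ +0.148333 -1.088206 +0.831595 = -0.108277;  D = -0.093729-0.054211i
d^4_{3,2}: k∈[0..1] ⇒ -0.433959 +0.795904 = +0.361945;  D = -0.357091-0.059080i
d^4_{4,2}: single k=0 term ⇒ +0.479854;  D = +0.470625-0.093659i
Y_4^{m'}(θ=2.7888,φ=2.4466) and Σ D·Y over m':
  (-0.1611+0.0788i)·(-0.0059+0.0022i)  (+0.2657-0.2820i)·(-0.0238+0.0422i)  (-0.1716+0.4113i)·(+0.0371+0.2029i)  (+0.0068-0.1955i)·(+0.3728+0.3108i)  (-0.0706-0.2091i)·(+0.3939+0.0000i)  (+0.2528+0.3088i)·(-0.3728+0.3108i)  (-0.0937-0.0542i)·(+0.0371-0.2029i)  (-0.3571-0.0591i)·(+0.0238+0.0422i)  (+0.4706-0.0937i)·(-0.0059-0.0022i)
Y_4^2(R⁻¹ n̂) = -0.261636-0.192083i

Re=-0.2616 Im=-0.1921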